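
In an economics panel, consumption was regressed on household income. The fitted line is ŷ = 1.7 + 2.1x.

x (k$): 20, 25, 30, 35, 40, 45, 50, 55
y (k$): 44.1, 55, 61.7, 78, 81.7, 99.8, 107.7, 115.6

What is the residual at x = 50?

ŷ = 1.7 + 2.1·50 = 106.7
e = 107.7 − 106.7 = 1

e = 1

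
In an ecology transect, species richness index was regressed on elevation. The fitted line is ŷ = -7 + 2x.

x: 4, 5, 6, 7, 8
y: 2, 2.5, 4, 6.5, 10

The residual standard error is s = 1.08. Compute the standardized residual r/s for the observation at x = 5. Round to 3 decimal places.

-0.463

ŷ = -7 + 2·5 = 3
r = 2.5 − 3 = -0.5
r/s = -0.5 / 1.08 = -0.463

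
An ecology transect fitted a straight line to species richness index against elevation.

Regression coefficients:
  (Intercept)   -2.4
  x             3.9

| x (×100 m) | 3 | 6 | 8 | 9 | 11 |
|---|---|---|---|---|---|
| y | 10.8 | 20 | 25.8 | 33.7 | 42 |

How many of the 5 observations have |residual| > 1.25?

x=3: ŷ = -2.4 + 3.9·3 = 9.3; e = 10.8 − 9.3 = 1.5
x=6: ŷ = -2.4 + 3.9·6 = 21; e = 20 − 21 = -1
x=8: ŷ = -2.4 + 3.9·8 = 28.8; e = 25.8 − 28.8 = -3
x=9: ŷ = -2.4 + 3.9·9 = 32.7; e = 33.7 − 32.7 = 1
x=11: ŷ = -2.4 + 3.9·11 = 40.5; e = 42 − 40.5 = 1.5
|e| > 1.25: x=3 (|e|=1.5), x=8 (|e|=3), x=11 (|e|=1.5) → 3

3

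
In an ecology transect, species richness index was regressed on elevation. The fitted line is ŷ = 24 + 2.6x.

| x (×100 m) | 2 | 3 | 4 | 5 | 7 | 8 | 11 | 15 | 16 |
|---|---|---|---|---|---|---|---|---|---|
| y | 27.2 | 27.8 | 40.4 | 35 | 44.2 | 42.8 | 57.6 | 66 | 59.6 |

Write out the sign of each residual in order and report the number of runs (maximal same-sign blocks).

7 runs

x=2: ŷ = 24 + 2.6·2 = 29.2; r = 27.2 − 29.2 = -2
x=3: ŷ = 24 + 2.6·3 = 31.8; r = 27.8 − 31.8 = -4
x=4: ŷ = 24 + 2.6·4 = 34.4; r = 40.4 − 34.4 = 6
x=5: ŷ = 24 + 2.6·5 = 37; r = 35 − 37 = -2
x=7: ŷ = 24 + 2.6·7 = 42.2; r = 44.2 − 42.2 = 2
x=8: ŷ = 24 + 2.6·8 = 44.8; r = 42.8 − 44.8 = -2
x=11: ŷ = 24 + 2.6·11 = 52.6; r = 57.6 − 52.6 = 5
x=15: ŷ = 24 + 2.6·15 = 63; r = 66 − 63 = 3
x=16: ŷ = 24 + 2.6·16 = 65.6; r = 59.6 − 65.6 = -6
Signs: − − + − + − + + −
Runs: −×2, +×1, −×1, +×1, −×1, +×2, −×1 → 7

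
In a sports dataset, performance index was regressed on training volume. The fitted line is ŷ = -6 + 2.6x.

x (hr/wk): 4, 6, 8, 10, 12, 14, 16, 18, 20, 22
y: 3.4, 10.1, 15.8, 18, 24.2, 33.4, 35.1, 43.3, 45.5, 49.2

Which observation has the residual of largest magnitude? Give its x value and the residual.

x = 14, e = 3

x=4: ŷ = -6 + 2.6·4 = 4.4; e = 3.4 − 4.4 = -1
x=6: ŷ = -6 + 2.6·6 = 9.6; e = 10.1 − 9.6 = 0.5
x=8: ŷ = -6 + 2.6·8 = 14.8; e = 15.8 − 14.8 = 1
x=10: ŷ = -6 + 2.6·10 = 20; e = 18 − 20 = -2
x=12: ŷ = -6 + 2.6·12 = 25.2; e = 24.2 − 25.2 = -1
x=14: ŷ = -6 + 2.6·14 = 30.4; e = 33.4 − 30.4 = 3
x=16: ŷ = -6 + 2.6·16 = 35.6; e = 35.1 − 35.6 = -0.5
x=18: ŷ = -6 + 2.6·18 = 40.8; e = 43.3 − 40.8 = 2.5
x=20: ŷ = -6 + 2.6·20 = 46; e = 45.5 − 46 = -0.5
x=22: ŷ = -6 + 2.6·22 = 51.2; e = 49.2 − 51.2 = -2
Largest |e| is 3 at x = 14, residual 3.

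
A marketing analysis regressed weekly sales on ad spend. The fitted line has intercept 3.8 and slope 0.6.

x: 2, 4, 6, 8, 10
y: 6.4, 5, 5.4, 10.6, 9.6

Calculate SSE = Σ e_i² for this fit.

x=2: ŷ = 3.8 + 0.6·2 = 5; e = 6.4 − 5 = 1.4
x=4: ŷ = 3.8 + 0.6·4 = 6.2; e = 5 − 6.2 = -1.2
x=6: ŷ = 3.8 + 0.6·6 = 7.4; e = 5.4 − 7.4 = -2
x=8: ŷ = 3.8 + 0.6·8 = 8.6; e = 10.6 − 8.6 = 2
x=10: ŷ = 3.8 + 0.6·10 = 9.8; e = 9.6 − 9.8 = -0.2
SSE = 1.96 + 1.44 + 4 + 4 + 0.04 = 11.44

SSE = 11.44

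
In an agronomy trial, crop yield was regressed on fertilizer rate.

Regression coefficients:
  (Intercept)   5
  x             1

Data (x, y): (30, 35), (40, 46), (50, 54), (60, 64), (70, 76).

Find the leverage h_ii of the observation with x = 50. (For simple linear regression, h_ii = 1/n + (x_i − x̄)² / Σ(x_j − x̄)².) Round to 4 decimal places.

h = 0.2000

x̄ = (30 + 40 + 50 + 60 + 70)/5 = 50
Σ(x − x̄)² = 400 + 100 + 0 + 100 + 400 = 1000
h = 1/5 + (0)²/1000 = 0.2 + 0 = 0.2000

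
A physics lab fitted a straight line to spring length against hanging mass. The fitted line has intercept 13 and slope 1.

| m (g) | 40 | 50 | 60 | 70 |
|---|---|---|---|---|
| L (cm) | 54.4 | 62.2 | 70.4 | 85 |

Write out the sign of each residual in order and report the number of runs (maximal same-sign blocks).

m=40: L̂ = 13 + 40 = 53; e = 54.4 − 53 = 1.4
m=50: L̂ = 13 + 50 = 63; e = 62.2 − 63 = -0.8
m=60: L̂ = 13 + 60 = 73; e = 70.4 − 73 = -2.6
m=70: L̂ = 13 + 70 = 83; e = 85 − 83 = 2
Signs: + − − +
Runs: +×1, −×2, +×1 → 3

3 runs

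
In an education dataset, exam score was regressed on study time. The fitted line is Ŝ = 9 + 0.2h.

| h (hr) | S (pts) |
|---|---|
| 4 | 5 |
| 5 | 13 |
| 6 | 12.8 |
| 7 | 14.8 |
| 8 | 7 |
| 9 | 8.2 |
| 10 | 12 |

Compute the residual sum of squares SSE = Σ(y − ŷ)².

SSE = 78.88

h=4: Ŝ = 9 + 0.2·4 = 9.8; r = 5 − 9.8 = -4.8
h=5: Ŝ = 9 + 0.2·5 = 10; r = 13 − 10 = 3
h=6: Ŝ = 9 + 0.2·6 = 10.2; r = 12.8 − 10.2 = 2.6
h=7: Ŝ = 9 + 0.2·7 = 10.4; r = 14.8 − 10.4 = 4.4
h=8: Ŝ = 9 + 0.2·8 = 10.6; r = 7 − 10.6 = -3.6
h=9: Ŝ = 9 + 0.2·9 = 10.8; r = 8.2 − 10.8 = -2.6
h=10: Ŝ = 9 + 0.2·10 = 11; r = 12 − 11 = 1
SSE = 23.04 + 9 + 6.76 + 19.36 + 12.96 + 6.76 + 1 = 78.88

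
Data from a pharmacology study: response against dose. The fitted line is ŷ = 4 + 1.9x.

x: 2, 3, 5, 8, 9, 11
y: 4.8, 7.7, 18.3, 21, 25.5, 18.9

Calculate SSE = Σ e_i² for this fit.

x=2: ŷ = 4 + 1.9·2 = 7.8; e = 4.8 − 7.8 = -3
x=3: ŷ = 4 + 1.9·3 = 9.7; e = 7.7 − 9.7 = -2
x=5: ŷ = 4 + 1.9·5 = 13.5; e = 18.3 − 13.5 = 4.8
x=8: ŷ = 4 + 1.9·8 = 19.2; e = 21 − 19.2 = 1.8
x=9: ŷ = 4 + 1.9·9 = 21.1; e = 25.5 − 21.1 = 4.4
x=11: ŷ = 4 + 1.9·11 = 24.9; e = 18.9 − 24.9 = -6
SSE = 9 + 4 + 23.04 + 3.24 + 19.36 + 36 = 94.64

SSE = 94.64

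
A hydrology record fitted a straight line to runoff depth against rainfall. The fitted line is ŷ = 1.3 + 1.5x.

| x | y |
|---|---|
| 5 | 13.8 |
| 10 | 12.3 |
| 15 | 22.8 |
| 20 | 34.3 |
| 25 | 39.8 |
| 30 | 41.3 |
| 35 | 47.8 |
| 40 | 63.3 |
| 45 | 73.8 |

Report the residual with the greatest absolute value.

r = -6

x=5: ŷ = 1.3 + 1.5·5 = 8.8; r = 13.8 − 8.8 = 5
x=10: ŷ = 1.3 + 1.5·10 = 16.3; r = 12.3 − 16.3 = -4
x=15: ŷ = 1.3 + 1.5·15 = 23.8; r = 22.8 − 23.8 = -1
x=20: ŷ = 1.3 + 1.5·20 = 31.3; r = 34.3 − 31.3 = 3
x=25: ŷ = 1.3 + 1.5·25 = 38.8; r = 39.8 − 38.8 = 1
x=30: ŷ = 1.3 + 1.5·30 = 46.3; r = 41.3 − 46.3 = -5
x=35: ŷ = 1.3 + 1.5·35 = 53.8; r = 47.8 − 53.8 = -6
x=40: ŷ = 1.3 + 1.5·40 = 61.3; r = 63.3 − 61.3 = 2
x=45: ŷ = 1.3 + 1.5·45 = 68.8; r = 73.8 − 68.8 = 5
Largest |r| is 6 at x = 35, residual -6.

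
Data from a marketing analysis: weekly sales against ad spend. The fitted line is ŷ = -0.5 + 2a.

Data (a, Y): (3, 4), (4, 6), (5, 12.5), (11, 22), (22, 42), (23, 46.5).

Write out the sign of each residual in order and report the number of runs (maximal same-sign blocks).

a=3: ŷ = -0.5 + 2·3 = 5.5; r = 4 − 5.5 = -1.5
a=4: ŷ = -0.5 + 2·4 = 7.5; r = 6 − 7.5 = -1.5
a=5: ŷ = -0.5 + 2·5 = 9.5; r = 12.5 − 9.5 = 3
a=11: ŷ = -0.5 + 2·11 = 21.5; r = 22 − 21.5 = 0.5
a=22: ŷ = -0.5 + 2·22 = 43.5; r = 42 − 43.5 = -1.5
a=23: ŷ = -0.5 + 2·23 = 45.5; r = 46.5 − 45.5 = 1
Signs: − − + + − +
Runs: −×2, +×2, −×1, +×1 → 4

4 runs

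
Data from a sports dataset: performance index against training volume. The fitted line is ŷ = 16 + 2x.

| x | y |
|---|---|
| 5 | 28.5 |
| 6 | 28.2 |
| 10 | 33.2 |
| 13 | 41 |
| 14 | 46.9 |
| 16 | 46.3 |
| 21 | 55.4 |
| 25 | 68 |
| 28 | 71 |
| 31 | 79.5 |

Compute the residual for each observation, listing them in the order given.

2.5, 0.2, -2.8, -1, 2.9, -1.7, -2.6, 2, -1, 1.5

x=5: ŷ = 16 + 2·5 = 26; r = 28.5 − 26 = 2.5
x=6: ŷ = 16 + 2·6 = 28; r = 28.2 − 28 = 0.2
x=10: ŷ = 16 + 2·10 = 36; r = 33.2 − 36 = -2.8
x=13: ŷ = 16 + 2·13 = 42; r = 41 − 42 = -1
x=14: ŷ = 16 + 2·14 = 44; r = 46.9 − 44 = 2.9
x=16: ŷ = 16 + 2·16 = 48; r = 46.3 − 48 = -1.7
x=21: ŷ = 16 + 2·21 = 58; r = 55.4 − 58 = -2.6
x=25: ŷ = 16 + 2·25 = 66; r = 68 − 66 = 2
x=28: ŷ = 16 + 2·28 = 72; r = 71 − 72 = -1
x=31: ŷ = 16 + 2·31 = 78; r = 79.5 − 78 = 1.5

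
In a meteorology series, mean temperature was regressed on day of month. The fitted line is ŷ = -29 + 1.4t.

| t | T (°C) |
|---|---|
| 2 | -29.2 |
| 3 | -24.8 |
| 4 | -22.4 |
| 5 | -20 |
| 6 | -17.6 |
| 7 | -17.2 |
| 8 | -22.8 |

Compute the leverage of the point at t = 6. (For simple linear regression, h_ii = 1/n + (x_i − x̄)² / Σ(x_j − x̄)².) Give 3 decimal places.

t̄ = (2 + 3 + 4 + 5 + 6 + 7 + 8)/7 = 5
Σ(t − t̄)² = 9 + 4 + 1 + 0 + 1 + 4 + 9 = 28
h = 1/7 + (1)²/28 = 0.142857 + 0.0357143 = 0.179

h = 0.179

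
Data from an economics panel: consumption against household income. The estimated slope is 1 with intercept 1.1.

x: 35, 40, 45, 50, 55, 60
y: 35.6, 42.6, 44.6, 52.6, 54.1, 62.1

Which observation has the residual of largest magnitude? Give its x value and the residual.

x=35: ŷ = 1.1 + 35 = 36.1; r = 35.6 − 36.1 = -0.5
x=40: ŷ = 1.1 + 40 = 41.1; r = 42.6 − 41.1 = 1.5
x=45: ŷ = 1.1 + 45 = 46.1; r = 44.6 − 46.1 = -1.5
x=50: ŷ = 1.1 + 50 = 51.1; r = 52.6 − 51.1 = 1.5
x=55: ŷ = 1.1 + 55 = 56.1; r = 54.1 − 56.1 = -2
x=60: ŷ = 1.1 + 60 = 61.1; r = 62.1 − 61.1 = 1
Largest |r| is 2 at x = 55, residual -2.

x = 55, r = -2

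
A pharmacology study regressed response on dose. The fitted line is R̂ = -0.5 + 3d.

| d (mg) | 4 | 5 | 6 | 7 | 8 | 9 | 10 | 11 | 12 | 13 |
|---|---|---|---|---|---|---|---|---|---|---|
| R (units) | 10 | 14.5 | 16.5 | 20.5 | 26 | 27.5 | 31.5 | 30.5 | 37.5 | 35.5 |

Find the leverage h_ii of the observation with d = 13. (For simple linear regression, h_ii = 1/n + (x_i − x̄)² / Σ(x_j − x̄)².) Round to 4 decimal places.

h = 0.3455

d̄ = (4 + 5 + 6 + 7 + 8 + 9 + 10 + 11 + 12 + 13)/10 = 8.5
Σ(d − d̄)² = 20.25 + 12.25 + 6.25 + 2.25 + 0.25 + 0.25 + 2.25 + 6.25 + 12.25 + 20.25 = 82.5
h = 1/10 + (4.5)²/82.5 = 0.1 + 0.245455 = 0.3455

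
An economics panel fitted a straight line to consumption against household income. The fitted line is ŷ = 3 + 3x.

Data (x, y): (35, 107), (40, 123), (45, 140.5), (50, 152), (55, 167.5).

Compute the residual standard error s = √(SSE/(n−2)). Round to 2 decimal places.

x=35: ŷ = 3 + 3·35 = 108; r = 107 − 108 = -1
x=40: ŷ = 3 + 3·40 = 123; r = 123 − 123 = 0
x=45: ŷ = 3 + 3·45 = 138; r = 140.5 − 138 = 2.5
x=50: ŷ = 3 + 3·50 = 153; r = 152 − 153 = -1
x=55: ŷ = 3 + 3·55 = 168; r = 167.5 − 168 = -0.5
SSE = 1 + 0 + 6.25 + 1 + 0.25 = 8.5
s = √(8.5/3) = √2.83333 ≈ 1.68

s = 1.68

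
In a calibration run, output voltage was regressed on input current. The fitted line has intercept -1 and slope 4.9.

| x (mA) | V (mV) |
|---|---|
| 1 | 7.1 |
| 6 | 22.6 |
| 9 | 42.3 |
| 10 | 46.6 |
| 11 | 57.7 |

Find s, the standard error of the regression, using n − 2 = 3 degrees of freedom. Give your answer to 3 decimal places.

x=1: ŷ = -1 + 4.9·1 = 3.9; r = 7.1 − 3.9 = 3.2
x=6: ŷ = -1 + 4.9·6 = 28.4; r = 22.6 − 28.4 = -5.8
x=9: ŷ = -1 + 4.9·9 = 43.1; r = 42.3 − 43.1 = -0.8
x=10: ŷ = -1 + 4.9·10 = 48; r = 46.6 − 48 = -1.4
x=11: ŷ = -1 + 4.9·11 = 52.9; r = 57.7 − 52.9 = 4.8
SSE = 10.24 + 33.64 + 0.64 + 1.96 + 23.04 = 69.52
s = √(69.52/3) = √23.1733 ≈ 4.814

s = 4.814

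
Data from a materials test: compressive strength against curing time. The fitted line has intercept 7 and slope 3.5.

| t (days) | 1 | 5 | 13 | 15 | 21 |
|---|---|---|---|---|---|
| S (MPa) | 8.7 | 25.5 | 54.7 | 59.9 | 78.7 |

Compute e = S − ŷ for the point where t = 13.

e = 2.2

ŷ = 7 + 3.5·13 = 52.5
e = 54.7 − 52.5 = 2.2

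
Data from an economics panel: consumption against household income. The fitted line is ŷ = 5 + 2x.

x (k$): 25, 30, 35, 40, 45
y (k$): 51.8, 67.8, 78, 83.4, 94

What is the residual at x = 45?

ŷ = 5 + 2·45 = 95
e = 94 − 95 = -1

e = -1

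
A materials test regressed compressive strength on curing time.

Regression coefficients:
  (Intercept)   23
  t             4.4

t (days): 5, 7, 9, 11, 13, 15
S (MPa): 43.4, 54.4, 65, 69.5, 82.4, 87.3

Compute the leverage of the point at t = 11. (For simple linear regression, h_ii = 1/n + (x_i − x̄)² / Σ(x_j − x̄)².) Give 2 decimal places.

t̄ = (5 + 7 + 9 + 11 + 13 + 15)/6 = 10
Σ(t − t̄)² = 25 + 9 + 1 + 1 + 9 + 25 = 70
h = 1/6 + (1)²/70 = 0.166667 + 0.0142857 = 0.18

h = 0.18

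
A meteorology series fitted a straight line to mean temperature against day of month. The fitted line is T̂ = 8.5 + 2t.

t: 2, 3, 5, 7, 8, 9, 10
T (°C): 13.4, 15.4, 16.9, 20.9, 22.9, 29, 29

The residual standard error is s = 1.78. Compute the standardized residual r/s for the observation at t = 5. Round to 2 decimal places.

T̂ = 8.5 + 2·5 = 18.5
r = 16.9 − 18.5 = -1.6
r/s = -1.6 / 1.78 = -0.90

-0.90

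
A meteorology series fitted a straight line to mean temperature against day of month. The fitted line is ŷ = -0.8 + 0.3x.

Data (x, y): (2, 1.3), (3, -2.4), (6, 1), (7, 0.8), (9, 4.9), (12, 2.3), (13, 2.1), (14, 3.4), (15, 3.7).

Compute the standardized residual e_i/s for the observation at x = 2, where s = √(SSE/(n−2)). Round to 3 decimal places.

0.910

x=2: ŷ = -0.8 + 0.3·2 = -0.2; e = 1.3 − (-0.2) = 1.5
x=3: ŷ = -0.8 + 0.3·3 = 0.1; e = -2.4 − 0.1 = -2.5
x=6: ŷ = -0.8 + 0.3·6 = 1; e = 1 − 1 = 0
x=7: ŷ = -0.8 + 0.3·7 = 1.3; e = 0.8 − 1.3 = -0.5
x=9: ŷ = -0.8 + 0.3·9 = 1.9; e = 4.9 − 1.9 = 3
x=12: ŷ = -0.8 + 0.3·12 = 2.8; e = 2.3 − 2.8 = -0.5
x=13: ŷ = -0.8 + 0.3·13 = 3.1; e = 2.1 − 3.1 = -1
x=14: ŷ = -0.8 + 0.3·14 = 3.4; e = 3.4 − 3.4 = 0
x=15: ŷ = -0.8 + 0.3·15 = 3.7; e = 3.7 − 3.7 = 0
SSE = 2.25 + 6.25 + 0 + 0.25 + 9 + 0.25 + 1 + 0 + 0 = 19
s = √(19/7) = 1.64751
e/s = 1.5 / 1.64751 = 0.910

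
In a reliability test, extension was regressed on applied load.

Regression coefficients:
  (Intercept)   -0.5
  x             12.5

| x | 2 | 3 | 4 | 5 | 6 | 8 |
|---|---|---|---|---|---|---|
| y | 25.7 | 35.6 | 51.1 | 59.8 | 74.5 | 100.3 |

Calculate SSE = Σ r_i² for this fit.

x=2: ŷ = -0.5 + 12.5·2 = 24.5; r = 25.7 − 24.5 = 1.2
x=3: ŷ = -0.5 + 12.5·3 = 37; r = 35.6 − 37 = -1.4
x=4: ŷ = -0.5 + 12.5·4 = 49.5; r = 51.1 − 49.5 = 1.6
x=5: ŷ = -0.5 + 12.5·5 = 62; r = 59.8 − 62 = -2.2
x=6: ŷ = -0.5 + 12.5·6 = 74.5; r = 74.5 − 74.5 = 0
x=8: ŷ = -0.5 + 12.5·8 = 99.5; r = 100.3 − 99.5 = 0.8
SSE = 1.44 + 1.96 + 2.56 + 4.84 + 0 + 0.64 = 11.44

SSE = 11.44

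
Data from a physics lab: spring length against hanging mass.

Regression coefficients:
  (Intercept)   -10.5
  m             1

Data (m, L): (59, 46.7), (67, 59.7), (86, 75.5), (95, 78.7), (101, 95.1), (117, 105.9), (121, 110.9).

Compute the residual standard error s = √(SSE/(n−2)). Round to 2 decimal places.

s = 3.71

m=59: L̂ = -10.5 + 59 = 48.5; r = 46.7 − 48.5 = -1.8
m=67: L̂ = -10.5 + 67 = 56.5; r = 59.7 − 56.5 = 3.2
m=86: L̂ = -10.5 + 86 = 75.5; r = 75.5 − 75.5 = 0
m=95: L̂ = -10.5 + 95 = 84.5; r = 78.7 − 84.5 = -5.8
m=101: L̂ = -10.5 + 101 = 90.5; r = 95.1 − 90.5 = 4.6
m=117: L̂ = -10.5 + 117 = 106.5; r = 105.9 − 106.5 = -0.6
m=121: L̂ = -10.5 + 121 = 110.5; r = 110.9 − 110.5 = 0.4
SSE = 3.24 + 10.24 + 0 + 33.64 + 21.16 + 0.36 + 0.16 = 68.8
s = √(68.8/5) = √13.76 ≈ 3.71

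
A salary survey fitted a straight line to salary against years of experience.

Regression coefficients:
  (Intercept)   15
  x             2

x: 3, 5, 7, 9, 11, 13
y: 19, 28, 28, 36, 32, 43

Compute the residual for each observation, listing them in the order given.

x=3: ŷ = 15 + 2·3 = 21; e = 19 − 21 = -2
x=5: ŷ = 15 + 2·5 = 25; e = 28 − 25 = 3
x=7: ŷ = 15 + 2·7 = 29; e = 28 − 29 = -1
x=9: ŷ = 15 + 2·9 = 33; e = 36 − 33 = 3
x=11: ŷ = 15 + 2·11 = 37; e = 32 − 37 = -5
x=13: ŷ = 15 + 2·13 = 41; e = 43 − 41 = 2

-2, 3, -1, 3, -5, 2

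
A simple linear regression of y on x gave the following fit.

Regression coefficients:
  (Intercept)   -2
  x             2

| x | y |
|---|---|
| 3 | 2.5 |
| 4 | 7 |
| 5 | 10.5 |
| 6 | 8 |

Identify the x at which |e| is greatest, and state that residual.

x=3: ŷ = -2 + 2·3 = 4; e = 2.5 − 4 = -1.5
x=4: ŷ = -2 + 2·4 = 6; e = 7 − 6 = 1
x=5: ŷ = -2 + 2·5 = 8; e = 10.5 − 8 = 2.5
x=6: ŷ = -2 + 2·6 = 10; e = 8 − 10 = -2
Largest |e| is 2.5 at x = 5, residual 2.5.

x = 5, e = 2.5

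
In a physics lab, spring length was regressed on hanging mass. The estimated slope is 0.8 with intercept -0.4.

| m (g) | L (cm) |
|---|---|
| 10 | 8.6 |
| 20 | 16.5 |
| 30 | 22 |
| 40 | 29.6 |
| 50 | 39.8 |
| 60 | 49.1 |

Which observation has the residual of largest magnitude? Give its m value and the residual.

m = 40, e = -2

m=10: L̂ = -0.4 + 0.8·10 = 7.6; e = 8.6 − 7.6 = 1
m=20: L̂ = -0.4 + 0.8·20 = 15.6; e = 16.5 − 15.6 = 0.9
m=30: L̂ = -0.4 + 0.8·30 = 23.6; e = 22 − 23.6 = -1.6
m=40: L̂ = -0.4 + 0.8·40 = 31.6; e = 29.6 − 31.6 = -2
m=50: L̂ = -0.4 + 0.8·50 = 39.6; e = 39.8 − 39.6 = 0.2
m=60: L̂ = -0.4 + 0.8·60 = 47.6; e = 49.1 − 47.6 = 1.5
Largest |e| is 2 at m = 40, residual -2.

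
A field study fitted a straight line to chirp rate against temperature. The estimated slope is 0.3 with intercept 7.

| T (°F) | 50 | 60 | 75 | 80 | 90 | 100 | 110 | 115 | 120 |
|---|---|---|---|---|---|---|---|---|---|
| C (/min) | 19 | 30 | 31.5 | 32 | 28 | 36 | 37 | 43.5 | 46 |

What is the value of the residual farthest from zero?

r = -6

T=50: ŷ = 7 + 0.3·50 = 22; r = 19 − 22 = -3
T=60: ŷ = 7 + 0.3·60 = 25; r = 30 − 25 = 5
T=75: ŷ = 7 + 0.3·75 = 29.5; r = 31.5 − 29.5 = 2
T=80: ŷ = 7 + 0.3·80 = 31; r = 32 − 31 = 1
T=90: ŷ = 7 + 0.3·90 = 34; r = 28 − 34 = -6
T=100: ŷ = 7 + 0.3·100 = 37; r = 36 − 37 = -1
T=110: ŷ = 7 + 0.3·110 = 40; r = 37 − 40 = -3
T=115: ŷ = 7 + 0.3·115 = 41.5; r = 43.5 − 41.5 = 2
T=120: ŷ = 7 + 0.3·120 = 43; r = 46 − 43 = 3
Largest |r| is 6 at T = 90, residual -6.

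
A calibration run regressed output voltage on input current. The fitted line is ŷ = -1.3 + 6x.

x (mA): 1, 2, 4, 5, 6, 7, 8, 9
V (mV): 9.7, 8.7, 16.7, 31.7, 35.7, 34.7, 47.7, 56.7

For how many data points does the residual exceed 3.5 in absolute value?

x=1: ŷ = -1.3 + 6·1 = 4.7; r = 9.7 − 4.7 = 5
x=2: ŷ = -1.3 + 6·2 = 10.7; r = 8.7 − 10.7 = -2
x=4: ŷ = -1.3 + 6·4 = 22.7; r = 16.7 − 22.7 = -6
x=5: ŷ = -1.3 + 6·5 = 28.7; r = 31.7 − 28.7 = 3
x=6: ŷ = -1.3 + 6·6 = 34.7; r = 35.7 − 34.7 = 1
x=7: ŷ = -1.3 + 6·7 = 40.7; r = 34.7 − 40.7 = -6
x=8: ŷ = -1.3 + 6·8 = 46.7; r = 47.7 − 46.7 = 1
x=9: ŷ = -1.3 + 6·9 = 52.7; r = 56.7 − 52.7 = 4
|r| > 3.5: x=1 (|r|=5), x=4 (|r|=6), x=7 (|r|=6), x=9 (|r|=4) → 4

4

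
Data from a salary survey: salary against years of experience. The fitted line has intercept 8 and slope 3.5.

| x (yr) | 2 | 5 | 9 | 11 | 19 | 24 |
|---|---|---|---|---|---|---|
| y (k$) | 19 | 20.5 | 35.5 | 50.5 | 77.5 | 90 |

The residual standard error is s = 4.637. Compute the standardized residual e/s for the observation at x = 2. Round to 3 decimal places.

ŷ = 8 + 3.5·2 = 15
e = 19 − 15 = 4
e/s = 4 / 4.637 = 0.863

0.863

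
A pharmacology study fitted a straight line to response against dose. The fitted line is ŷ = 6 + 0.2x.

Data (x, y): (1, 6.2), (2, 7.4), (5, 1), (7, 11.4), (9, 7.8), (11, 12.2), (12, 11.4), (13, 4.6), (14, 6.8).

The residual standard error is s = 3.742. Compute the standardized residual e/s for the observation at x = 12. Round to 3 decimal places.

0.802

ŷ = 6 + 0.2·12 = 8.4
e = 11.4 − 8.4 = 3
e/s = 3 / 3.742 = 0.802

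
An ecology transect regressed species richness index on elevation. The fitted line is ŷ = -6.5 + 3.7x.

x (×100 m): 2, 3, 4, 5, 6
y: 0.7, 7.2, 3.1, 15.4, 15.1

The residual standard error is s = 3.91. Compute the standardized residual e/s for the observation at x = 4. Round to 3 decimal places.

ŷ = -6.5 + 3.7·4 = 8.3
e = 3.1 − 8.3 = -5.2
e/s = -5.2 / 3.91 = -1.330

-1.330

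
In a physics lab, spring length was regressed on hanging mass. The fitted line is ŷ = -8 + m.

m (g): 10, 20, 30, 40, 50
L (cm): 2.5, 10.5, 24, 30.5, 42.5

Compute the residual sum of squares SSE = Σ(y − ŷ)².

SSE = 9

m=10: ŷ = -8 + 10 = 2; e = 2.5 − 2 = 0.5
m=20: ŷ = -8 + 20 = 12; e = 10.5 − 12 = -1.5
m=30: ŷ = -8 + 30 = 22; e = 24 − 22 = 2
m=40: ŷ = -8 + 40 = 32; e = 30.5 − 32 = -1.5
m=50: ŷ = -8 + 50 = 42; e = 42.5 − 42 = 0.5
SSE = 0.25 + 2.25 + 4 + 2.25 + 0.25 = 9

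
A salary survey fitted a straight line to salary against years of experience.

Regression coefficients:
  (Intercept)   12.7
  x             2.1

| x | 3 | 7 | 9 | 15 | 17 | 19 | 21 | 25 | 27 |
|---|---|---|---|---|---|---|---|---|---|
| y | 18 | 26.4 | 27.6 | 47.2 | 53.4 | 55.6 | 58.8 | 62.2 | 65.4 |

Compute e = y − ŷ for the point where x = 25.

ŷ = 12.7 + 2.1·25 = 65.2
e = 62.2 − 65.2 = -3

e = -3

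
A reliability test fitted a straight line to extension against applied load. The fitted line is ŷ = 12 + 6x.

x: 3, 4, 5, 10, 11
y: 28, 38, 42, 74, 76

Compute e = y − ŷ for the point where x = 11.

ŷ = 12 + 6·11 = 78
e = 76 − 78 = -2

e = -2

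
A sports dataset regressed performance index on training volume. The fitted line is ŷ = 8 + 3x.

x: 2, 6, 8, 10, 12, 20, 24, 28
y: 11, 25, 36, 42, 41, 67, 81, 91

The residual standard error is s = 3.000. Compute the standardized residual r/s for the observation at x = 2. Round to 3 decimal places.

-1.000

ŷ = 8 + 3·2 = 14
r = 11 − 14 = -3
r/s = -3 / 3.000 = -1.000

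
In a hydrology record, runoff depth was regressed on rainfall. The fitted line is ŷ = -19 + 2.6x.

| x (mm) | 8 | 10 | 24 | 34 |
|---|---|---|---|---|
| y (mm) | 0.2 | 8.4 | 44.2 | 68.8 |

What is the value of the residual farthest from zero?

r = -1.6

x=8: ŷ = -19 + 2.6·8 = 1.8; r = 0.2 − 1.8 = -1.6
x=10: ŷ = -19 + 2.6·10 = 7; r = 8.4 − 7 = 1.4
x=24: ŷ = -19 + 2.6·24 = 43.4; r = 44.2 − 43.4 = 0.8
x=34: ŷ = -19 + 2.6·34 = 69.4; r = 68.8 − 69.4 = -0.6
Largest |r| is 1.6 at x = 8, residual -1.6.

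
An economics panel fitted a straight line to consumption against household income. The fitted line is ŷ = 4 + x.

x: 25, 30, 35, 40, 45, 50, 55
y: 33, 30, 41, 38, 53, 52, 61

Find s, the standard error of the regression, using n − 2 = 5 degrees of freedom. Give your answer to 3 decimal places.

x=25: ŷ = 4 + 25 = 29; r = 33 − 29 = 4
x=30: ŷ = 4 + 30 = 34; r = 30 − 34 = -4
x=35: ŷ = 4 + 35 = 39; r = 41 − 39 = 2
x=40: ŷ = 4 + 40 = 44; r = 38 − 44 = -6
x=45: ŷ = 4 + 45 = 49; r = 53 − 49 = 4
x=50: ŷ = 4 + 50 = 54; r = 52 − 54 = -2
x=55: ŷ = 4 + 55 = 59; r = 61 − 59 = 2
SSE = 16 + 16 + 4 + 36 + 16 + 4 + 4 = 96
s = √(96/5) = √19.2 ≈ 4.382

s = 4.382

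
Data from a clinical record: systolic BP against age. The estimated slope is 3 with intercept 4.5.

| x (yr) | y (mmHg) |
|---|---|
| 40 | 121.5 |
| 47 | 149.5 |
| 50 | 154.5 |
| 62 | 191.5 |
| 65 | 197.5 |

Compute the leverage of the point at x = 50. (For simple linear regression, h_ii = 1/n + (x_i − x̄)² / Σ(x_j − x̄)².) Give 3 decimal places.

x̄ = (40 + 47 + 50 + 62 + 65)/5 = 52.8
Σ(x − x̄)² = 163.84 + 33.64 + 7.84 + 84.64 + 148.84 = 438.8
h = 1/5 + (-2.8)²/438.8 = 0.2 + 0.0178669 = 0.218

h = 0.218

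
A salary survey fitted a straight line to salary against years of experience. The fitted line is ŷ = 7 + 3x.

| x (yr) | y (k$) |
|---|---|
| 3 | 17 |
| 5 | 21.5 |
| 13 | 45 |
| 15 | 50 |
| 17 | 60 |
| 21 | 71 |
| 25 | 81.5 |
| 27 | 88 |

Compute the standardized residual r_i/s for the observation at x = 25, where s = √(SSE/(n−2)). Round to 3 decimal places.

-0.361

x=3: ŷ = 7 + 3·3 = 16; r = 17 − 16 = 1
x=5: ŷ = 7 + 3·5 = 22; r = 21.5 − 22 = -0.5
x=13: ŷ = 7 + 3·13 = 46; r = 45 − 46 = -1
x=15: ŷ = 7 + 3·15 = 52; r = 50 − 52 = -2
x=17: ŷ = 7 + 3·17 = 58; r = 60 − 58 = 2
x=21: ŷ = 7 + 3·21 = 70; r = 71 − 70 = 1
x=25: ŷ = 7 + 3·25 = 82; r = 81.5 − 82 = -0.5
x=27: ŷ = 7 + 3·27 = 88; r = 88 − 88 = 0
SSE = 1 + 0.25 + 1 + 4 + 4 + 1 + 0.25 + 0 = 11.5
s = √(11.5/6) = 1.38444
r/s = -0.5 / 1.38444 = -0.361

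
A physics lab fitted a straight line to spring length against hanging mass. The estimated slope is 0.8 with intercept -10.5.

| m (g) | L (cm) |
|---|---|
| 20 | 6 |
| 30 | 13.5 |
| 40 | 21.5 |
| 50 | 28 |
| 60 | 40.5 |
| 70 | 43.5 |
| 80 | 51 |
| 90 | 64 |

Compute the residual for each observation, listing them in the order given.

m=20: L̂ = -10.5 + 0.8·20 = 5.5; e = 6 − 5.5 = 0.5
m=30: L̂ = -10.5 + 0.8·30 = 13.5; e = 13.5 − 13.5 = 0
m=40: L̂ = -10.5 + 0.8·40 = 21.5; e = 21.5 − 21.5 = 0
m=50: L̂ = -10.5 + 0.8·50 = 29.5; e = 28 − 29.5 = -1.5
m=60: L̂ = -10.5 + 0.8·60 = 37.5; e = 40.5 − 37.5 = 3
m=70: L̂ = -10.5 + 0.8·70 = 45.5; e = 43.5 − 45.5 = -2
m=80: L̂ = -10.5 + 0.8·80 = 53.5; e = 51 − 53.5 = -2.5
m=90: L̂ = -10.5 + 0.8·90 = 61.5; e = 64 − 61.5 = 2.5

0.5, 0, 0, -1.5, 3, -2, -2.5, 2.5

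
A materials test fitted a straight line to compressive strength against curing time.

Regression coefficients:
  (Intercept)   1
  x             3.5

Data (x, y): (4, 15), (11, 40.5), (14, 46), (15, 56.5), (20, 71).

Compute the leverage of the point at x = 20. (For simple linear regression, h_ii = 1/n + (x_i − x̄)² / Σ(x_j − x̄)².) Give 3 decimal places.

h = 0.573

x̄ = (4 + 11 + 14 + 15 + 20)/5 = 12.8
Σ(x − x̄)² = 77.44 + 3.24 + 1.44 + 4.84 + 51.84 = 138.8
h = 1/5 + (7.2)²/138.8 = 0.2 + 0.373487 = 0.573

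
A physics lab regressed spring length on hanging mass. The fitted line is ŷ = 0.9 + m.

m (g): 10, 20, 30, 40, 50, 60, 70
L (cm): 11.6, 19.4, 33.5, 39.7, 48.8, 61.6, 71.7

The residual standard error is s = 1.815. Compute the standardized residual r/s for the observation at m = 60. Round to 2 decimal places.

ŷ = 0.9 + 60 = 60.9
r = 61.6 − 60.9 = 0.7
r/s = 0.7 / 1.815 = 0.39

0.39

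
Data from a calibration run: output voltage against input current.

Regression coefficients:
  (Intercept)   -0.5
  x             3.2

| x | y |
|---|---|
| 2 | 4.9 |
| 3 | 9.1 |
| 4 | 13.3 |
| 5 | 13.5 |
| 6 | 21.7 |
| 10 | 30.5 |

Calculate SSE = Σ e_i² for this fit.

SSE = 16

x=2: ŷ = -0.5 + 3.2·2 = 5.9; e = 4.9 − 5.9 = -1
x=3: ŷ = -0.5 + 3.2·3 = 9.1; e = 9.1 − 9.1 = 0
x=4: ŷ = -0.5 + 3.2·4 = 12.3; e = 13.3 − 12.3 = 1
x=5: ŷ = -0.5 + 3.2·5 = 15.5; e = 13.5 − 15.5 = -2
x=6: ŷ = -0.5 + 3.2·6 = 18.7; e = 21.7 − 18.7 = 3
x=10: ŷ = -0.5 + 3.2·10 = 31.5; e = 30.5 − 31.5 = -1
SSE = 1 + 0 + 1 + 4 + 9 + 1 = 16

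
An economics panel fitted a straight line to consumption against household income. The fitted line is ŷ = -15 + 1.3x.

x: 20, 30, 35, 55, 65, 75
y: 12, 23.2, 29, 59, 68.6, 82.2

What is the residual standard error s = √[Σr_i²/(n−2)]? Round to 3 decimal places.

s = 1.661

x=20: ŷ = -15 + 1.3·20 = 11; r = 12 − 11 = 1
x=30: ŷ = -15 + 1.3·30 = 24; r = 23.2 − 24 = -0.8
x=35: ŷ = -15 + 1.3·35 = 30.5; r = 29 − 30.5 = -1.5
x=55: ŷ = -15 + 1.3·55 = 56.5; r = 59 − 56.5 = 2.5
x=65: ŷ = -15 + 1.3·65 = 69.5; r = 68.6 − 69.5 = -0.9
x=75: ŷ = -15 + 1.3·75 = 82.5; r = 82.2 − 82.5 = -0.3
SSE = 1 + 0.64 + 2.25 + 6.25 + 0.81 + 0.09 = 11.04
s = √(11.04/4) = √2.76 ≈ 1.661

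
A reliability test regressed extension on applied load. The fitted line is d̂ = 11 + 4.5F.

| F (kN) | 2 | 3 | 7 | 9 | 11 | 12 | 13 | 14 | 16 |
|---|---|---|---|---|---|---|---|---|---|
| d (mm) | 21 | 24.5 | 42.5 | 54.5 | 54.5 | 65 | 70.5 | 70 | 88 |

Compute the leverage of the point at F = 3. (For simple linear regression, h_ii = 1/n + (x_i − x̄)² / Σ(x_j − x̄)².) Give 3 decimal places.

h = 0.348

F̄ = (2 + 3 + 7 + 9 + 11 + 12 + 13 + 14 + 16)/9 = 9.66667
Σ(F − F̄)² = 58.7778 + 44.4444 + 7.11111 + 0.444444 + 1.77778 + 5.44444 + 11.1111 + 18.7778 + 40.1111 = 188
h = 1/9 + (-6.66667)²/188 = 0.111111 + 0.236407 = 0.348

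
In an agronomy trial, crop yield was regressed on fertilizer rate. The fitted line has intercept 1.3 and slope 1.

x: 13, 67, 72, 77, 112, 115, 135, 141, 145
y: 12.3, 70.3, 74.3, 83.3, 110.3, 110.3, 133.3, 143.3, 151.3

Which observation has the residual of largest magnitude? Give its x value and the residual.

x = 115, r = -6

x=13: ŷ = 1.3 + 13 = 14.3; r = 12.3 − 14.3 = -2
x=67: ŷ = 1.3 + 67 = 68.3; r = 70.3 − 68.3 = 2
x=72: ŷ = 1.3 + 72 = 73.3; r = 74.3 − 73.3 = 1
x=77: ŷ = 1.3 + 77 = 78.3; r = 83.3 − 78.3 = 5
x=112: ŷ = 1.3 + 112 = 113.3; r = 110.3 − 113.3 = -3
x=115: ŷ = 1.3 + 115 = 116.3; r = 110.3 − 116.3 = -6
x=135: ŷ = 1.3 + 135 = 136.3; r = 133.3 − 136.3 = -3
x=141: ŷ = 1.3 + 141 = 142.3; r = 143.3 − 142.3 = 1
x=145: ŷ = 1.3 + 145 = 146.3; r = 151.3 − 146.3 = 5
Largest |r| is 6 at x = 115, residual -6.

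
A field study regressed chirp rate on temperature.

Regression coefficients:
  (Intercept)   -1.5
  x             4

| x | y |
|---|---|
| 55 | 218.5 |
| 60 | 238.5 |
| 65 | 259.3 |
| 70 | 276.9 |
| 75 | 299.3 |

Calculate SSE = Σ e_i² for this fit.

SSE = 3.84

x=55: ŷ = -1.5 + 4·55 = 218.5; e = 218.5 − 218.5 = 0
x=60: ŷ = -1.5 + 4·60 = 238.5; e = 238.5 − 238.5 = 0
x=65: ŷ = -1.5 + 4·65 = 258.5; e = 259.3 − 258.5 = 0.8
x=70: ŷ = -1.5 + 4·70 = 278.5; e = 276.9 − 278.5 = -1.6
x=75: ŷ = -1.5 + 4·75 = 298.5; e = 299.3 − 298.5 = 0.8
SSE = 0 + 0 + 0.64 + 2.56 + 0.64 = 3.84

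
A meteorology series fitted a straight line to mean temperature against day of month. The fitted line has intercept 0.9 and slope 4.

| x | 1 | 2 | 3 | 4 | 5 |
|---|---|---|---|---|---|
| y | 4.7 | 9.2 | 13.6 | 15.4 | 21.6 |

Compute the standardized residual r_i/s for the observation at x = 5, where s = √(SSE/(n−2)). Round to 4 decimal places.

0.6614

x=1: ŷ = 0.9 + 4·1 = 4.9; r = 4.7 − 4.9 = -0.2
x=2: ŷ = 0.9 + 4·2 = 8.9; r = 9.2 − 8.9 = 0.3
x=3: ŷ = 0.9 + 4·3 = 12.9; r = 13.6 − 12.9 = 0.7
x=4: ŷ = 0.9 + 4·4 = 16.9; r = 15.4 − 16.9 = -1.5
x=5: ŷ = 0.9 + 4·5 = 20.9; r = 21.6 − 20.9 = 0.7
SSE = 0.04 + 0.09 + 0.49 + 2.25 + 0.49 = 3.36
s = √(3.36/3) = 1.0583
r/s = 0.7 / 1.0583 = 0.6614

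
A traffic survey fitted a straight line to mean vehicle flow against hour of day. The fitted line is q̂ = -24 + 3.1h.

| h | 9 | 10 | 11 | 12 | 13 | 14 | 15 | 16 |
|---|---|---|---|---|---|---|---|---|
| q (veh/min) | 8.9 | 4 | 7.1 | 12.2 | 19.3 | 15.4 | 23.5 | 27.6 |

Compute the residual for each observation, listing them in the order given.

h=9: q̂ = -24 + 3.1·9 = 3.9; e = 8.9 − 3.9 = 5
h=10: q̂ = -24 + 3.1·10 = 7; e = 4 − 7 = -3
h=11: q̂ = -24 + 3.1·11 = 10.1; e = 7.1 − 10.1 = -3
h=12: q̂ = -24 + 3.1·12 = 13.2; e = 12.2 − 13.2 = -1
h=13: q̂ = -24 + 3.1·13 = 16.3; e = 19.3 − 16.3 = 3
h=14: q̂ = -24 + 3.1·14 = 19.4; e = 15.4 − 19.4 = -4
h=15: q̂ = -24 + 3.1·15 = 22.5; e = 23.5 − 22.5 = 1
h=16: q̂ = -24 + 3.1·16 = 25.6; e = 27.6 − 25.6 = 2

5, -3, -3, -1, 3, -4, 1, 2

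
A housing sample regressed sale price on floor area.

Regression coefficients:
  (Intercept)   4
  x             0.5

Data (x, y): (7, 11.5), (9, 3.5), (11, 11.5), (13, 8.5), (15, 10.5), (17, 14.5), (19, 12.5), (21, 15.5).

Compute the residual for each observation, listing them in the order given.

4, -5, 2, -2, -1, 2, -1, 1

x=7: ŷ = 4 + 0.5·7 = 7.5; e = 11.5 − 7.5 = 4
x=9: ŷ = 4 + 0.5·9 = 8.5; e = 3.5 − 8.5 = -5
x=11: ŷ = 4 + 0.5·11 = 9.5; e = 11.5 − 9.5 = 2
x=13: ŷ = 4 + 0.5·13 = 10.5; e = 8.5 − 10.5 = -2
x=15: ŷ = 4 + 0.5·15 = 11.5; e = 10.5 − 11.5 = -1
x=17: ŷ = 4 + 0.5·17 = 12.5; e = 14.5 − 12.5 = 2
x=19: ŷ = 4 + 0.5·19 = 13.5; e = 12.5 − 13.5 = -1
x=21: ŷ = 4 + 0.5·21 = 14.5; e = 15.5 − 14.5 = 1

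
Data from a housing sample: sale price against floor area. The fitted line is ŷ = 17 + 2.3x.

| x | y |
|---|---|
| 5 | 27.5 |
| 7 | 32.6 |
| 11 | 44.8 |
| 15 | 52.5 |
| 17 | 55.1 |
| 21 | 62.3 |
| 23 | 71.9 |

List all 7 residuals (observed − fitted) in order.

x=5: ŷ = 17 + 2.3·5 = 28.5; e = 27.5 − 28.5 = -1
x=7: ŷ = 17 + 2.3·7 = 33.1; e = 32.6 − 33.1 = -0.5
x=11: ŷ = 17 + 2.3·11 = 42.3; e = 44.8 − 42.3 = 2.5
x=15: ŷ = 17 + 2.3·15 = 51.5; e = 52.5 − 51.5 = 1
x=17: ŷ = 17 + 2.3·17 = 56.1; e = 55.1 − 56.1 = -1
x=21: ŷ = 17 + 2.3·21 = 65.3; e = 62.3 − 65.3 = -3
x=23: ŷ = 17 + 2.3·23 = 69.9; e = 71.9 − 69.9 = 2

-1, -0.5, 2.5, 1, -1, -3, 2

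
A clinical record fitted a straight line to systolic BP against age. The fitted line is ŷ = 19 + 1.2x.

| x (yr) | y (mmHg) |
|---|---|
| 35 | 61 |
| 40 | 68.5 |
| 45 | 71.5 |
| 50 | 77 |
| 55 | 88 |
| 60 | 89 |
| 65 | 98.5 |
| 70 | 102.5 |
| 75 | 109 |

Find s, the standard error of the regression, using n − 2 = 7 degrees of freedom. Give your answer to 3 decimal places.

x=35: ŷ = 19 + 1.2·35 = 61; e = 61 − 61 = 0
x=40: ŷ = 19 + 1.2·40 = 67; e = 68.5 − 67 = 1.5
x=45: ŷ = 19 + 1.2·45 = 73; e = 71.5 − 73 = -1.5
x=50: ŷ = 19 + 1.2·50 = 79; e = 77 − 79 = -2
x=55: ŷ = 19 + 1.2·55 = 85; e = 88 − 85 = 3
x=60: ŷ = 19 + 1.2·60 = 91; e = 89 − 91 = -2
x=65: ŷ = 19 + 1.2·65 = 97; e = 98.5 − 97 = 1.5
x=70: ŷ = 19 + 1.2·70 = 103; e = 102.5 − 103 = -0.5
x=75: ŷ = 19 + 1.2·75 = 109; e = 109 − 109 = 0
SSE = 0 + 2.25 + 2.25 + 4 + 9 + 4 + 2.25 + 0.25 + 0 = 24
s = √(24/7) = √3.42857 ≈ 1.852

s = 1.852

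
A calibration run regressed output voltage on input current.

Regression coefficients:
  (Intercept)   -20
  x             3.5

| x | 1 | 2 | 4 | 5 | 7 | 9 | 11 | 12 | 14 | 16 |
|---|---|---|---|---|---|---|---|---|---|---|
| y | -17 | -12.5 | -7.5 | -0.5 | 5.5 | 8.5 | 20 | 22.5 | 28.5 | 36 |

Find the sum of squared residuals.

SSE = 19.5

x=1: ŷ = -20 + 3.5·1 = -16.5; r = -17 − (-16.5) = -0.5
x=2: ŷ = -20 + 3.5·2 = -13; r = -12.5 − (-13) = 0.5
x=4: ŷ = -20 + 3.5·4 = -6; r = -7.5 − (-6) = -1.5
x=5: ŷ = -20 + 3.5·5 = -2.5; r = -0.5 − (-2.5) = 2
x=7: ŷ = -20 + 3.5·7 = 4.5; r = 5.5 − 4.5 = 1
x=9: ŷ = -20 + 3.5·9 = 11.5; r = 8.5 − 11.5 = -3
x=11: ŷ = -20 + 3.5·11 = 18.5; r = 20 − 18.5 = 1.5
x=12: ŷ = -20 + 3.5·12 = 22; r = 22.5 − 22 = 0.5
x=14: ŷ = -20 + 3.5·14 = 29; r = 28.5 − 29 = -0.5
x=16: ŷ = -20 + 3.5·16 = 36; r = 36 − 36 = 0
SSE = 0.25 + 0.25 + 2.25 + 4 + 1 + 9 + 2.25 + 0.25 + 0.25 + 0 = 19.5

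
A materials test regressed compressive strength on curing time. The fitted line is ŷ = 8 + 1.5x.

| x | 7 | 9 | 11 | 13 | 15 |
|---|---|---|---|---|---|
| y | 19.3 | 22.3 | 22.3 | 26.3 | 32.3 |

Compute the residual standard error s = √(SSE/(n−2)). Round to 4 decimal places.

s = 1.8974

x=7: ŷ = 8 + 1.5·7 = 18.5; r = 19.3 − 18.5 = 0.8
x=9: ŷ = 8 + 1.5·9 = 21.5; r = 22.3 − 21.5 = 0.8
x=11: ŷ = 8 + 1.5·11 = 24.5; r = 22.3 − 24.5 = -2.2
x=13: ŷ = 8 + 1.5·13 = 27.5; r = 26.3 − 27.5 = -1.2
x=15: ŷ = 8 + 1.5·15 = 30.5; r = 32.3 − 30.5 = 1.8
SSE = 0.64 + 0.64 + 4.84 + 1.44 + 3.24 = 10.8
s = √(10.8/3) = √3.6 ≈ 1.8974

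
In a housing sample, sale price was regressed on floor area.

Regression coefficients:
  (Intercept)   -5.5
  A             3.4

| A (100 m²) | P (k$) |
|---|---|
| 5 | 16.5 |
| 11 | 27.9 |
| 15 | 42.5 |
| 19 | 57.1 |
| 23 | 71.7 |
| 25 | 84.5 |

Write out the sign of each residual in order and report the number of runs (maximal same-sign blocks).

3 runs

A=5: P̂ = -5.5 + 3.4·5 = 11.5; e = 16.5 − 11.5 = 5
A=11: P̂ = -5.5 + 3.4·11 = 31.9; e = 27.9 − 31.9 = -4
A=15: P̂ = -5.5 + 3.4·15 = 45.5; e = 42.5 − 45.5 = -3
A=19: P̂ = -5.5 + 3.4·19 = 59.1; e = 57.1 − 59.1 = -2
A=23: P̂ = -5.5 + 3.4·23 = 72.7; e = 71.7 − 72.7 = -1
A=25: P̂ = -5.5 + 3.4·25 = 79.5; e = 84.5 − 79.5 = 5
Signs: + − − − − +
Runs: +×1, −×4, +×1 → 3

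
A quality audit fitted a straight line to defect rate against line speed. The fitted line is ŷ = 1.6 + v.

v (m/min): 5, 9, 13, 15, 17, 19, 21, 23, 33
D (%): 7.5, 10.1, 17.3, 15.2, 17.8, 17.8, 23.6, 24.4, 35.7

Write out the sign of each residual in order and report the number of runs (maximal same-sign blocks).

7 runs

v=5: ŷ = 1.6 + 5 = 6.6; e = 7.5 − 6.6 = 0.9
v=9: ŷ = 1.6 + 9 = 10.6; e = 10.1 − 10.6 = -0.5
v=13: ŷ = 1.6 + 13 = 14.6; e = 17.3 − 14.6 = 2.7
v=15: ŷ = 1.6 + 15 = 16.6; e = 15.2 − 16.6 = -1.4
v=17: ŷ = 1.6 + 17 = 18.6; e = 17.8 − 18.6 = -0.8
v=19: ŷ = 1.6 + 19 = 20.6; e = 17.8 − 20.6 = -2.8
v=21: ŷ = 1.6 + 21 = 22.6; e = 23.6 − 22.6 = 1
v=23: ŷ = 1.6 + 23 = 24.6; e = 24.4 − 24.6 = -0.2
v=33: ŷ = 1.6 + 33 = 34.6; e = 35.7 − 34.6 = 1.1
Signs: + − + − − − + − +
Runs: +×1, −×1, +×1, −×3, +×1, −×1, +×1 → 7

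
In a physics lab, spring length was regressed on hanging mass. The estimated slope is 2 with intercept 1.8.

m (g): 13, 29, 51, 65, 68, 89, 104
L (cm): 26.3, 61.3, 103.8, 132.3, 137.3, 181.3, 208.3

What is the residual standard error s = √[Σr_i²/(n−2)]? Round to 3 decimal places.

s = 1.378

m=13: ŷ = 1.8 + 2·13 = 27.8; r = 26.3 − 27.8 = -1.5
m=29: ŷ = 1.8 + 2·29 = 59.8; r = 61.3 − 59.8 = 1.5
m=51: ŷ = 1.8 + 2·51 = 103.8; r = 103.8 − 103.8 = 0
m=65: ŷ = 1.8 + 2·65 = 131.8; r = 132.3 − 131.8 = 0.5
m=68: ŷ = 1.8 + 2·68 = 137.8; r = 137.3 − 137.8 = -0.5
m=89: ŷ = 1.8 + 2·89 = 179.8; r = 181.3 − 179.8 = 1.5
m=104: ŷ = 1.8 + 2·104 = 209.8; r = 208.3 − 209.8 = -1.5
SSE = 2.25 + 2.25 + 0 + 0.25 + 0.25 + 2.25 + 2.25 = 9.5
s = √(9.5/5) = √1.9 ≈ 1.378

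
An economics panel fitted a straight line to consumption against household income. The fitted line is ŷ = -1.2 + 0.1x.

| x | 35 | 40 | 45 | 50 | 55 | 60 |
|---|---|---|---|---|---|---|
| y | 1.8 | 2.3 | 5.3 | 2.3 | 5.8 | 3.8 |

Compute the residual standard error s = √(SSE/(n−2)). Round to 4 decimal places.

x=35: ŷ = -1.2 + 0.1·35 = 2.3; r = 1.8 − 2.3 = -0.5
x=40: ŷ = -1.2 + 0.1·40 = 2.8; r = 2.3 − 2.8 = -0.5
x=45: ŷ = -1.2 + 0.1·45 = 3.3; r = 5.3 − 3.3 = 2
x=50: ŷ = -1.2 + 0.1·50 = 3.8; r = 2.3 − 3.8 = -1.5
x=55: ŷ = -1.2 + 0.1·55 = 4.3; r = 5.8 − 4.3 = 1.5
x=60: ŷ = -1.2 + 0.1·60 = 4.8; r = 3.8 − 4.8 = -1
SSE = 0.25 + 0.25 + 4 + 2.25 + 2.25 + 1 = 10
s = √(10/4) = √2.5 ≈ 1.5811

s = 1.5811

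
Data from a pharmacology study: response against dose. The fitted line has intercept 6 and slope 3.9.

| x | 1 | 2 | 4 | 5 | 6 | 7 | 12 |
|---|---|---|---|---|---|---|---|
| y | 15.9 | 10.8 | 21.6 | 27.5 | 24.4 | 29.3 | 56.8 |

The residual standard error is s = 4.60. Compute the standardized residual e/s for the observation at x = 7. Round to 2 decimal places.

-0.87

ŷ = 6 + 3.9·7 = 33.3
e = 29.3 − 33.3 = -4
e/s = -4 / 4.60 = -0.87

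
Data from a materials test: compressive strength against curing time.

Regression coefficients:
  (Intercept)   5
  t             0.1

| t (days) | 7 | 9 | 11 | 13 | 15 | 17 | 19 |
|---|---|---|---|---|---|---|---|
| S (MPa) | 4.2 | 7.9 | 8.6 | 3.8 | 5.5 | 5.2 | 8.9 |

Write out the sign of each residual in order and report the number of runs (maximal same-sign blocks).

4 runs

t=7: ŷ = 5 + 0.1·7 = 5.7; r = 4.2 − 5.7 = -1.5
t=9: ŷ = 5 + 0.1·9 = 5.9; r = 7.9 − 5.9 = 2
t=11: ŷ = 5 + 0.1·11 = 6.1; r = 8.6 − 6.1 = 2.5
t=13: ŷ = 5 + 0.1·13 = 6.3; r = 3.8 − 6.3 = -2.5
t=15: ŷ = 5 + 0.1·15 = 6.5; r = 5.5 − 6.5 = -1
t=17: ŷ = 5 + 0.1·17 = 6.7; r = 5.2 − 6.7 = -1.5
t=19: ŷ = 5 + 0.1·19 = 6.9; r = 8.9 − 6.9 = 2
Signs: − + + − − − +
Runs: −×1, +×2, −×3, +×1 → 4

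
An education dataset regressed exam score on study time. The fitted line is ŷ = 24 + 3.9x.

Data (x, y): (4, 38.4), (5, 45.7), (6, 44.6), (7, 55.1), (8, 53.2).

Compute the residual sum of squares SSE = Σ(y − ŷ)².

x=4: ŷ = 24 + 3.9·4 = 39.6; e = 38.4 − 39.6 = -1.2
x=5: ŷ = 24 + 3.9·5 = 43.5; e = 45.7 − 43.5 = 2.2
x=6: ŷ = 24 + 3.9·6 = 47.4; e = 44.6 − 47.4 = -2.8
x=7: ŷ = 24 + 3.9·7 = 51.3; e = 55.1 − 51.3 = 3.8
x=8: ŷ = 24 + 3.9·8 = 55.2; e = 53.2 − 55.2 = -2
SSE = 1.44 + 4.84 + 7.84 + 14.44 + 4 = 32.56

SSE = 32.56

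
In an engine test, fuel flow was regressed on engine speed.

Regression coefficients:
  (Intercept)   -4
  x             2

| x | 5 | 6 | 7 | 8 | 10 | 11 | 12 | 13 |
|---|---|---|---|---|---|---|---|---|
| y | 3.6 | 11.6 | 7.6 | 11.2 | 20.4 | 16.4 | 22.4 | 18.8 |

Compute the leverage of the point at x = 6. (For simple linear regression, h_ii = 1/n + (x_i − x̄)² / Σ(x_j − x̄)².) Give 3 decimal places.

h = 0.275

x̄ = (5 + 6 + 7 + 8 + 10 + 11 + 12 + 13)/8 = 9
Σ(x − x̄)² = 16 + 9 + 4 + 1 + 1 + 4 + 9 + 16 = 60
h = 1/8 + (-3)²/60 = 0.125 + 0.15 = 0.275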